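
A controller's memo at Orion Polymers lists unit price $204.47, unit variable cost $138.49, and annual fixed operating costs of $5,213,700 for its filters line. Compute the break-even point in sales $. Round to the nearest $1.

Contribution margin per unit = $204.47 − $138.49 = $65.98, a CM ratio of $65.98 ÷ $204.47 = 0.3227.
Break-even revenue = fixed costs × price ÷ CM = $5,213,700 × $204.47 ÷ $65.98 = $16,157,097.

$16,157,097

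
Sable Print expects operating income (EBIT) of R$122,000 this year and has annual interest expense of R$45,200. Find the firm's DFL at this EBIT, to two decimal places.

Annual interest charges come to R$45,200.00.
DFL = EBIT ÷ (EBIT − I) = R$122,000 ÷ (R$122,000 − R$45,200.00) = R$122,000 ÷ R$76,800.00 = 1.5885.

1.59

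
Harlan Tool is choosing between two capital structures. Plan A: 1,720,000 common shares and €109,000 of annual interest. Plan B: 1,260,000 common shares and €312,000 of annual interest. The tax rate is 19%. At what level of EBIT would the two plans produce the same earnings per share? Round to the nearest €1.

€868,043

At indifference, (EBIT − 109,000)(1 − t)/1,720,000 = (EBIT − 312,000)(1 − t)/1,260,000.
Cancelling (1 − t) and cross-multiplying: 1,260,000·(EBIT − 109,000) = 1,720,000·(EBIT − 312,000).
Solving, EBIT = (312,000·1,720,000 − 109,000·1,260,000) / (1,720,000 − 1,260,000) = 399,300,000,000 / 460,000 = 868,043.48.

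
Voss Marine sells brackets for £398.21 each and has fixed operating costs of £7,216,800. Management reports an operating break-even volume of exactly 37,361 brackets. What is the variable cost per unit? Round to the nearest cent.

£205.05

Contribution per unit must be FC / Q = £7,216,800 / 37,361 = £193.1640.
Variable cost per unit = £398.21 − £193.1640 = £205.05.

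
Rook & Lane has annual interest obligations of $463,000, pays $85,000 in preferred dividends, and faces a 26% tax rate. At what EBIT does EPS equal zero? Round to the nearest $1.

$577,865

Grossing the preferred dividend up to pre-tax terms: $85,000 / (1 − 0.26) = $114,864.86.
Financial break-even EBIT = interest + D_p ÷ (1 − t) = $463,000 + $114,864.86 = $577,864.86.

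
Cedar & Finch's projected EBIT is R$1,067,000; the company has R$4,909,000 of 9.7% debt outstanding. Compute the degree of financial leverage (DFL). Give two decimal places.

Annual interest charges come to R$476,173.00.
DFL = EBIT ÷ (EBIT − I) = R$1,067,000 ÷ (R$1,067,000 − R$476,173.00) = R$1,067,000 ÷ R$590,827.00 = 1.8059.

1.81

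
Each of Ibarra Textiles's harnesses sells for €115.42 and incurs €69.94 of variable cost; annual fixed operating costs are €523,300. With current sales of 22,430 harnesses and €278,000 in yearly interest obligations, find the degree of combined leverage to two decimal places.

Contribution at this volume is 22,430 × €45.48 = €1,020,116.40.
EBIT = €1,020,116.40 − €523,300 = €496,816.40. Interest = €278,000.00.
DOL = €1,020,116.40 ÷ €496,816.40 = 2.0533; DFL = €496,816.40 ÷ €218,816.40 = 2.2705.
Combined leverage = 2.0533 × 2.2705 = 4.6620.

4.66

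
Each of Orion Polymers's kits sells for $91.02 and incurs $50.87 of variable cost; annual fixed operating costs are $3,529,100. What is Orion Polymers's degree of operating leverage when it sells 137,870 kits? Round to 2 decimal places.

2.76

Contribution at this volume is 137,870 × $40.15 = $5,535,480.50.
Operating income = contribution − fixed costs = $5,535,480.50 − $3,529,100 = $2,006,380.50.
DOL = contribution ÷ EBIT = $5,535,480.50 ÷ $2,006,380.50 = 2.7589.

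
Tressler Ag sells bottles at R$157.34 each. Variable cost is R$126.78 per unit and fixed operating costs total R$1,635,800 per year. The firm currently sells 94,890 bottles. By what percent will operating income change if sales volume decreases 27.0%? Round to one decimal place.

-61.9%

At 94,890 units, contribution = 94,890 × R$30.56 = R$2,899,838.40.
Subtracting fixed costs: EBIT = R$2,899,838.40 − R$1,635,800 = R$1,264,038.40.
DOL = contribution ÷ EBIT = R$2,899,838.40 ÷ R$1,264,038.40 = 2.2941.
Operating income changes by 2.2941 × -27.0% = -61.9%.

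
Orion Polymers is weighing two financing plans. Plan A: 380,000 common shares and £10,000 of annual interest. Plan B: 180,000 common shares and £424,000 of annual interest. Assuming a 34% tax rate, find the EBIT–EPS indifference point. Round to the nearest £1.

£796,600

Set EPS_A = EPS_B: (EBIT − £10,000)(1 − 0.34) ÷ 380,000 = (EBIT − £424,000)(1 − 0.34) ÷ 180,000.
The (1 − t) factor cancels: (EBIT − 10,000) × 180,000 = (EBIT − 424,000) × 380,000.
EBIT × (380,000 − 180,000) = 424,000 × 380,000 − 10,000 × 180,000 = 159,320,000,000, so EBIT = 159,320,000,000 ÷ 200,000 = 796,600.00.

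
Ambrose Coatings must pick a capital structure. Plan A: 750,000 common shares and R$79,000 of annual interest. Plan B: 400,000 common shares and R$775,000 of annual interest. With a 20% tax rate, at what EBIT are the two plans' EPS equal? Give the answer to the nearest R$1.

At indifference, (EBIT − 79,000)(1 − t)/750,000 = (EBIT − 775,000)(1 − t)/400,000.
The (1 − t) factor cancels: (EBIT − 79,000) × 400,000 = (EBIT − 775,000) × 750,000.
Solving, EBIT = (775,000·750,000 − 79,000·400,000) / (750,000 − 400,000) = 549,650,000,000 / 350,000 = 1,570,428.57.

R$1,570,429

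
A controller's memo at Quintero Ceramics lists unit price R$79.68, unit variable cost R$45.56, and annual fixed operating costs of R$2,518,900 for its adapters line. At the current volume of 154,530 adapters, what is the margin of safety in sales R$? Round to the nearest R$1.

R$6,430,595

Each unit contributes R$79.68 − R$45.56 = R$34.12. Break-even units = R$2,518,900 ÷ R$34.12 = 73,824.74; break-even revenue = 73,824.74 × R$79.68 = R$5,882,354.98.
Current sales = 154,530 × R$79.68 = R$12,312,950.40.
Margin of safety = R$12,312,950.40 − R$5,882,354.98 = R$6,430,595.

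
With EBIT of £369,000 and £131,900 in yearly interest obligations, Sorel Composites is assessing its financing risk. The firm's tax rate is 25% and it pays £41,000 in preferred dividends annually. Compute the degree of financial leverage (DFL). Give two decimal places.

Interest = £131,900.00.
Preferred dividends grossed up pre-tax: £41,000 / (1 − 0.25) = £54,666.67.
DFL = EBIT ÷ [EBIT − I − D_p/(1−t)] = £369,000 ÷ [£369,000 − £131,900.00 − £54,666.67] = £369,000 ÷ £182,433.33 = 2.0227.

2.02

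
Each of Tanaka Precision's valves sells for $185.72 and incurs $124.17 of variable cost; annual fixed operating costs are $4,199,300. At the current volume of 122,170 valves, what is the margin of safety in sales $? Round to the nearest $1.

$10,018,511

Unit CM = price − variable cost = $185.72 − $124.17 = $61.55. Break-even units = $4,199,300 ÷ $61.55 = 68,225.83; break-even revenue = 68,225.83 × $185.72 = $12,670,901.64.
Current sales = 122,170 × $185.72 = $22,689,412.40.
Margin of safety = $22,689,412.40 − $12,670,901.64 = $10,018,511.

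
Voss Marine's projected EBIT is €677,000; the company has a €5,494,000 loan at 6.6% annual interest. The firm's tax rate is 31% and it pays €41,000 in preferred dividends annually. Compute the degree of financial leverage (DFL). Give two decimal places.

Interest = €362,604.00.
Pre-tax preferred-dividend burden = €41,000 ÷ (1 − 0.31) = €59,420.29.
DFL = EBIT ÷ [EBIT − I − D_p/(1−t)] = €677,000 ÷ [€677,000 − €362,604.00 − €59,420.29] = €677,000 ÷ €254,975.71 = 2.6552.

2.66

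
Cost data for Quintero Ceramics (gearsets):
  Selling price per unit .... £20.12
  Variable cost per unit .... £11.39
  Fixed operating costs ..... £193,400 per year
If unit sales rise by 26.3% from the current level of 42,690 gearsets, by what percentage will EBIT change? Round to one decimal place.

+54.7%

At 42,690 units, contribution = 42,690 × £8.73 = £372,683.70.
Operating income = contribution − fixed costs = £372,683.70 − £193,400 = £179,283.70.
So DOL = total CM / EBIT = £372,683.70 / £179,283.70 = 2.0787.
Operating income changes by 2.0787 × +26.3% = +54.7%.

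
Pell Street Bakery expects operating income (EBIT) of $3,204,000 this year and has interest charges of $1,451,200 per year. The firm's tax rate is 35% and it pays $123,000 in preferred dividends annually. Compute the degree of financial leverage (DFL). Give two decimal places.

Annual interest charges come to $1,451,200.00.
Pre-tax preferred-dividend burden = $123,000 ÷ (1 − 0.35) = $189,230.77.
DFL = EBIT ÷ [EBIT − I − D_p/(1−t)] = $3,204,000 ÷ [$3,204,000 − $1,451,200.00 − $189,230.77] = $3,204,000 ÷ $1,563,569.23 = 2.0492.

2.05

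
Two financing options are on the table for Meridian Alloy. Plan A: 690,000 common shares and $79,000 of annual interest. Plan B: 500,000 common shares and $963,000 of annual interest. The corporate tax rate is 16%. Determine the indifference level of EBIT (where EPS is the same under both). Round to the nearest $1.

$3,289,316

At indifference, (EBIT − 79,000)(1 − t)/690,000 = (EBIT − 963,000)(1 − t)/500,000.
Cancelling (1 − t) and cross-multiplying: 500,000·(EBIT − 79,000) = 690,000·(EBIT − 963,000).
EBIT × (690,000 − 500,000) = 963,000 × 690,000 − 79,000 × 500,000 = 624,970,000,000, so EBIT = 624,970,000,000 ÷ 190,000 = 3,289,315.79.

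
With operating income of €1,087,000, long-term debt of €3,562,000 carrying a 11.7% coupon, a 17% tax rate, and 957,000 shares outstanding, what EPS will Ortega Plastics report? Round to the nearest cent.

Pre-tax income = €1,087,000 − €416,754.00 = €670,246.00.
After tax at 17%: net income = €670,246.00 × 0.83 = €556,304.18.
Per share: €556,304.18 / 957,000 shares = €0.58.

€0.58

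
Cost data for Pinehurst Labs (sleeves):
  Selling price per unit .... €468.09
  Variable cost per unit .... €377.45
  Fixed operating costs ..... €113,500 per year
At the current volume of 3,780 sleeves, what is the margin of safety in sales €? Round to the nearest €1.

Contribution margin per unit = €468.09 − €377.45 = €90.64. Break-even units = €113,500 ÷ €90.64 = 1,252.21; break-even revenue = 1,252.21 × €468.09 = €586,145.36.
Current sales = 3,780 × €468.09 = €1,769,380.20.
Margin of safety = €1,769,380.20 − €586,145.36 = €1,183,235.

€1,183,235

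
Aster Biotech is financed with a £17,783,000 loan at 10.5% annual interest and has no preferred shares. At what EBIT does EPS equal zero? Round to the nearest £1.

£1,867,215

Annual interest = 10.5% × £17,783,000 = £1,867,215.00.
Without preferred stock the financial break-even is simply EBIT = interest = £1,867,215.00.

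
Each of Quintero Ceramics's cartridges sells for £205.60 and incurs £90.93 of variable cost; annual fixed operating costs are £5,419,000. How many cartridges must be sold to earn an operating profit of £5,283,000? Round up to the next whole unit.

93,329 cartridges

Unit CM = price − variable cost = £205.60 − £90.93 = £114.67.
Required volume = (fixed costs + target profit) ÷ CM = (£5,419,000 + £5,283,000) ÷ £114.67 = 93,328.68, so 93,329 cartridges.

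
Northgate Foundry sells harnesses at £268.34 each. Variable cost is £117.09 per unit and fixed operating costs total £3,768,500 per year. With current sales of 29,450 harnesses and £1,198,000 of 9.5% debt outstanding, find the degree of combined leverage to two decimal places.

Total contribution margin = 29,450 × £151.25 = £4,454,312.50.
Subtracting fixed costs: EBIT = £4,454,312.50 − £3,768,500 = £685,812.50. Interest = £113,810.00, so EBIT − I = £572,002.50.
Degree of total leverage = total CM / (EBIT − interest) = £4,454,312.50 / £572,002.50 = 7.7872.

7.79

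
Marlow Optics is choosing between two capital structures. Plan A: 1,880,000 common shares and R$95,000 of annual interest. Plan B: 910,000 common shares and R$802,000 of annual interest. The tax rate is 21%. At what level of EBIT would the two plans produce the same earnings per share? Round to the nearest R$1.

R$1,465,268

Set EPS_A = EPS_B: (EBIT − R$95,000)(1 − 0.21) ÷ 1,880,000 = (EBIT − R$802,000)(1 − 0.21) ÷ 910,000.
Cancelling (1 − t) and cross-multiplying: 910,000·(EBIT − 95,000) = 1,880,000·(EBIT − 802,000).
EBIT × (1,880,000 − 910,000) = 802,000 × 1,880,000 − 95,000 × 910,000 = 1,421,310,000,000, so EBIT = 1,421,310,000,000 ÷ 970,000 = 1,465,268.04.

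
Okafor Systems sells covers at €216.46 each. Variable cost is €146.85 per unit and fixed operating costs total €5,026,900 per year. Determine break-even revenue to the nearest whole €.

CM per unit = €216.46 − €146.85 = €69.61; CM ratio = €69.61 / €216.46 = 0.3216.
Break-even sales = FC ÷ CM ratio = €5,026,900 × €216.46 / €69.61 = €15,631,702.

€15,631,702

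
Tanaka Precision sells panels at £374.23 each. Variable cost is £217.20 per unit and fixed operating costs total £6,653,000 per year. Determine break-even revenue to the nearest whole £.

£15,855,265

CM per unit = £374.23 − £217.20 = £157.03; CM ratio = £157.03 / £374.23 = 0.4196.
Break-even revenue = fixed costs × price ÷ CM = £6,653,000 × £374.23 ÷ £157.03 = £15,855,265.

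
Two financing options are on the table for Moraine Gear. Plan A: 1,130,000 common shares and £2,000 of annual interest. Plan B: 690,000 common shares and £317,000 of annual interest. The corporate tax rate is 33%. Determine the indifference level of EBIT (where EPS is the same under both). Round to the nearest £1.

At indifference, (EBIT − 2,000)(1 − t)/1,130,000 = (EBIT − 317,000)(1 − t)/690,000.
The (1 − t) factor cancels: (EBIT − 2,000) × 690,000 = (EBIT − 317,000) × 1,130,000.
Solving, EBIT = (317,000·1,130,000 − 2,000·690,000) / (1,130,000 − 690,000) = 356,830,000,000 / 440,000 = 810,977.27.

£810,977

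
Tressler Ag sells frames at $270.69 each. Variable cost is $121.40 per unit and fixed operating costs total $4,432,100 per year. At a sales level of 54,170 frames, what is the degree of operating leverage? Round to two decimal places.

Contribution at this volume is 54,170 × $149.29 = $8,087,039.30.
Subtracting fixed costs: EBIT = $8,087,039.30 − $4,432,100 = $3,654,939.30.
Degree of operating leverage = $8,087,039.30 / $3,654,939.30 = 2.2126.

2.21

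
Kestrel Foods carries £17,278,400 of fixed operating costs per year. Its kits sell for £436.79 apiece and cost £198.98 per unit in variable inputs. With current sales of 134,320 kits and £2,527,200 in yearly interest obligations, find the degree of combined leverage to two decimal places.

2.63

Contribution at this volume is 134,320 × £237.81 = £31,942,639.20.
Subtracting fixed costs: EBIT = £31,942,639.20 − £17,278,400 = £14,664,239.20. Interest = £2,527,200.00.
DOL = £31,942,639.20 ÷ £14,664,239.20 = 2.1783; DFL = £14,664,239.20 ÷ £12,137,039.20 = 1.2082.
DCL = DOL × DFL = 2.1783 × 1.2082 = 2.6318.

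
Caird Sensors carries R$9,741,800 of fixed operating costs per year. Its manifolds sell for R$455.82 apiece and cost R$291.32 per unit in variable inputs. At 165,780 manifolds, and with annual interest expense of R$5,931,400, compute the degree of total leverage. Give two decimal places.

At 165,780 units, contribution = 165,780 × R$164.50 = R$27,270,810.00.
Operating income = contribution − fixed costs = R$27,270,810.00 − R$9,741,800 = R$17,529,010.00. Interest = R$5,931,400.00, so EBIT − I = R$11,597,610.00.
Degree of total leverage = total CM / (EBIT − interest) = R$27,270,810.00 / R$11,597,610.00 = 2.3514.

2.35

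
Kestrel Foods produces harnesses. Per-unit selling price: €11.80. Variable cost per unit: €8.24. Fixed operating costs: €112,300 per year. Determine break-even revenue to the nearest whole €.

CM per unit = €11.80 − €8.24 = €3.56; CM ratio = €3.56 / €11.80 = 0.3017.
Break-even sales = FC ÷ CM ratio = €112,300 × €11.80 / €3.56 = €372,230.

€372,230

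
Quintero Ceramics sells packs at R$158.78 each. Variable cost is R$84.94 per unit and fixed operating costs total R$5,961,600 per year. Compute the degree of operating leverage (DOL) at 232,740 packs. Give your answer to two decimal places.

1.53

At 232,740 units, contribution = 232,740 × R$73.84 = R$17,185,521.60.
EBIT = R$17,185,521.60 − R$5,961,600 = R$11,223,921.60.
DOL = contribution ÷ EBIT = R$17,185,521.60 ÷ R$11,223,921.60 = 1.5312.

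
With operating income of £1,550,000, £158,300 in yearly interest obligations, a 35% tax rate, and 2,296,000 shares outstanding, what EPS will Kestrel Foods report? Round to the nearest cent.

Interest = £158,300.00, so EBT = £1,550,000 − £158,300.00 = £1,391,700.00.
After tax at 35%: net income = £1,391,700.00 × 0.65 = £904,605.00.
EPS = £904,605.00 ÷ 2,296,000 = £0.39.

£0.39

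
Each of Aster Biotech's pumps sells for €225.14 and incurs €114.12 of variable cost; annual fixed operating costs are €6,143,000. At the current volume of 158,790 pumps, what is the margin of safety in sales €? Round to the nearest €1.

Unit CM = price − variable cost = €225.14 − €114.12 = €111.02. Break-even units = €6,143,000 ÷ €111.02 = 55,332.37; break-even revenue = 55,332.37 × €225.14 = €12,457,530.35.
Actual sales revenue = 158,790 × €225.14 = €35,749,980.60.
Margin of safety = €35,749,980.60 − €12,457,530.35 = €23,292,450.

€23,292,450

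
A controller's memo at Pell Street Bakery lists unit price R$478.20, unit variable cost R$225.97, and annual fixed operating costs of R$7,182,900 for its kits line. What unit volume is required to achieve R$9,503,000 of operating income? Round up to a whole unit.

Contribution margin per unit = R$478.20 − R$225.97 = R$252.23.
Need Q such that Q × R$252.23 − R$7,182,900 = R$9,503,000, i.e. Q = R$16,685,900 / R$252.23 = 66,153.51 → 66,154.

66,154 kits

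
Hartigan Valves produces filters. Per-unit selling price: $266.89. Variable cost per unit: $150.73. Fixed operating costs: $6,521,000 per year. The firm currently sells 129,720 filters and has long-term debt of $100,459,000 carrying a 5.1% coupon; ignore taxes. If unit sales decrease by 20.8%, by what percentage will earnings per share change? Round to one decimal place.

Total contribution margin = 129,720 × $116.16 = $15,068,275.20.
EBIT = $15,068,275.20 − $6,521,000 = $8,547,275.20.
After interest of $5,123,409.00, pre-tax earnings = $3,423,866.20.
Degree of combined leverage = contribution ÷ (EBIT − I) = $15,068,275.20 ÷ $3,423,866.20 = 4.4010.
EPS therefore changes by 4.4010 × (-20.8%) = -91.5%.

-91.5%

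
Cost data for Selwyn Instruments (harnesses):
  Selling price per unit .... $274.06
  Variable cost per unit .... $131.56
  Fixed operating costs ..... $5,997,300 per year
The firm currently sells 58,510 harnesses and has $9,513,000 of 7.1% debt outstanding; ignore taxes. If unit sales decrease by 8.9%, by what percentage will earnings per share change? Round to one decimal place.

-44.6%

Total contribution margin = 58,510 × $142.50 = $8,337,675.00.
Operating income = contribution − fixed costs = $8,337,675.00 − $5,997,300 = $2,340,375.00.
Interest = $675,423.00, so EBIT − I = $1,664,952.00.
Degree of combined leverage = contribution ÷ (EBIT − I) = $8,337,675.00 ÷ $1,664,952.00 = 5.0078.
EPS therefore changes by 5.0078 × (-8.9%) = -44.6%.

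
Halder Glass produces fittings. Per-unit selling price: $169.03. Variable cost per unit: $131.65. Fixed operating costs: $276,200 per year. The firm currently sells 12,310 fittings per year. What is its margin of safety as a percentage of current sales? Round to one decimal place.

Contribution margin per unit = $169.03 − $131.65 = $37.38. Break-even units = $276,200 ÷ $37.38 = 7,388.98; break-even revenue = 7,388.98 × $169.03 = $1,248,958.96.
Current sales = 12,310 × $169.03 = $2,080,759.30.
Margin of safety = ($2,080,759.30 − $1,248,958.96) ÷ $2,080,759.30 = 40.0%.

40.0%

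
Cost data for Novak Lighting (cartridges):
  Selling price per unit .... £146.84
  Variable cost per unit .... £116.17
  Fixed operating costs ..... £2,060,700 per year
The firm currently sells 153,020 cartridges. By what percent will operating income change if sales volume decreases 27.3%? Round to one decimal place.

-48.7%

At 153,020 units, contribution = 153,020 × £30.67 = £4,693,123.40.
Operating income = contribution − fixed costs = £4,693,123.40 − £2,060,700 = £2,632,423.40.
DOL = contribution ÷ EBIT = £4,693,123.40 ÷ £2,632,423.40 = 1.7828.
%ΔEBIT = DOL × %ΔSales = 1.7828 × -27.3% = -48.7%.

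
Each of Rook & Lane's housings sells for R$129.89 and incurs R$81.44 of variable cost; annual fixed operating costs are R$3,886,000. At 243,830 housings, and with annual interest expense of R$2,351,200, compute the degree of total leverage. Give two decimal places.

Contribution at this volume is 243,830 × R$48.45 = R$11,813,563.50.
Subtracting fixed costs: EBIT = R$11,813,563.50 − R$3,886,000 = R$7,927,563.50. Interest = R$2,351,200.00, so EBIT − I = R$5,576,363.50.
DCL = contribution ÷ (EBIT − I) = R$11,813,563.50 ÷ R$5,576,363.50 = 2.1185.

2.12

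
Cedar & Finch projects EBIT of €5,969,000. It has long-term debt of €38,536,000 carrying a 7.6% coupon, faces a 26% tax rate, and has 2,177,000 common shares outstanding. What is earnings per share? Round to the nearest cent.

€1.03

Pre-tax income = €5,969,000 − €2,928,736.00 = €3,040,264.00.
After tax at 26%: net income = €3,040,264.00 × 0.74 = €2,249,795.36.
EPS = €2,249,795.36 ÷ 2,177,000 = €1.03.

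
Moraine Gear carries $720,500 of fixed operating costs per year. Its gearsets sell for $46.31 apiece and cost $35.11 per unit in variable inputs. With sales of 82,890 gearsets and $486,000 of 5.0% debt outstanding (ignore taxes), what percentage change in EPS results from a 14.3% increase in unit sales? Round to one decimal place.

Total contribution margin = 82,890 × $11.20 = $928,368.00.
Subtracting fixed costs: EBIT = $928,368.00 − $720,500 = $207,868.00.
Interest = $24,300.00, so EBIT − I = $183,568.00.
Degree of combined leverage = contribution ÷ (EBIT − I) = $928,368.00 ÷ $183,568.00 = 5.0574.
%ΔEPS = DCL × %ΔSales = 5.0574 × +14.3% = +72.3%.

+72.3%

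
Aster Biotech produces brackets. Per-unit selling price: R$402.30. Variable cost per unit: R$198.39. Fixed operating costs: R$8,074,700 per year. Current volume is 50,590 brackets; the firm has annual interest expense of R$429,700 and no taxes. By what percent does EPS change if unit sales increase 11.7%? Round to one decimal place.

+66.6%

At 50,590 units, contribution = 50,590 × R$203.91 = R$10,315,806.90.
Operating income = contribution − fixed costs = R$10,315,806.90 − R$8,074,700 = R$2,241,106.90.
After interest of R$429,700.00, pre-tax earnings = R$1,811,406.90.
Degree of combined leverage = contribution ÷ (EBIT − I) = R$10,315,806.90 ÷ R$1,811,406.90 = 5.6949.
%ΔEPS = DCL × %ΔSales = 5.6949 × +11.7% = +66.6%.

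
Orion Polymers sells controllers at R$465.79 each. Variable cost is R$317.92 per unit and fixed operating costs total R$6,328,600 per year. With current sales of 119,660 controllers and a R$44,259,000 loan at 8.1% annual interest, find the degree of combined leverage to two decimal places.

Total contribution margin = 119,660 × R$147.87 = R$17,694,124.20.
Subtracting fixed costs: EBIT = R$17,694,124.20 − R$6,328,600 = R$11,365,524.20. Interest = R$3,584,979.00.
DOL = R$17,694,124.20 ÷ R$11,365,524.20 = 1.5568; DFL = R$11,365,524.20 ÷ R$7,780,545.20 = 1.4608.
Combined leverage = 1.5568 × 1.4608 = 2.2742.

2.27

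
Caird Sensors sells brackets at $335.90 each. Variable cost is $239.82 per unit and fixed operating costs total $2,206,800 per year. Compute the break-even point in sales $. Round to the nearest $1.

CM per unit = $335.90 − $239.82 = $96.08; CM ratio = $96.08 / $335.90 = 0.2860.
Break-even revenue = fixed costs × price ÷ CM = $2,206,800 × $335.90 ÷ $96.08 = $7,715,072.

$7,715,072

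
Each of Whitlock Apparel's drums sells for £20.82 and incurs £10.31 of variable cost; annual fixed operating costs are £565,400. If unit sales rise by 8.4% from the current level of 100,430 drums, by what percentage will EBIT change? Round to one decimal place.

+18.1%

Total contribution margin = 100,430 × £10.51 = £1,055,519.30.
Operating income = contribution − fixed costs = £1,055,519.30 − £565,400 = £490,119.30.
Degree of operating leverage = £1,055,519.30 / £490,119.30 = 2.1536.
Operating income changes by 2.1536 × +8.4% = +18.1%.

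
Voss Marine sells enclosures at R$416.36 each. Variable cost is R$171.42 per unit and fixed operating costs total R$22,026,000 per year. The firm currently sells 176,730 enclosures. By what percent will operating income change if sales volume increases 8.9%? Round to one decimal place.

At 176,730 units, contribution = 176,730 × R$244.94 = R$43,288,246.20.
Subtracting fixed costs: EBIT = R$43,288,246.20 − R$22,026,000 = R$21,262,246.20.
So DOL = total CM / EBIT = R$43,288,246.20 / R$21,262,246.20 = 2.0359.
So EBIT moves 2.0359 × (+8.9%) = +18.1%.

+18.1%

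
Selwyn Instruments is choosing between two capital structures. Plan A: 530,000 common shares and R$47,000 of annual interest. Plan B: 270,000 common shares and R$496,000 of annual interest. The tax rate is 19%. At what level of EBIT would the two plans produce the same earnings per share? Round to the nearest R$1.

At indifference, (EBIT − 47,000)(1 − t)/530,000 = (EBIT − 496,000)(1 − t)/270,000.
Cancelling (1 − t) and cross-multiplying: 270,000·(EBIT − 47,000) = 530,000·(EBIT − 496,000).
Solving, EBIT = (496,000·530,000 − 47,000·270,000) / (530,000 − 270,000) = 250,190,000,000 / 260,000 = 962,269.23.

R$962,269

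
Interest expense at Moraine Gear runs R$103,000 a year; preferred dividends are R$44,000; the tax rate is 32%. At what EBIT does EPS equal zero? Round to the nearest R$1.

Grossing the preferred dividend up to pre-tax terms: R$44,000 / (1 − 0.32) = R$64,705.88.
EPS = 0 when EBIT covers interest plus the pre-tax preferred burden: R$103,000 + R$64,705.88 = R$167,705.88.

R$167,706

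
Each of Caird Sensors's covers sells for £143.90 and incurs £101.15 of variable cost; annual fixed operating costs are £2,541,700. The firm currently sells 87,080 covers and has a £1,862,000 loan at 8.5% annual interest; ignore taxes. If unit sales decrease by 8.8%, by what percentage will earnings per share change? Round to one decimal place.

At 87,080 units, contribution = 87,080 × £42.75 = £3,722,670.00.
EBIT = £3,722,670.00 − £2,541,700 = £1,180,970.00.
Interest = £158,270.00, so EBIT − I = £1,022,700.00.
DCL = total CM / (EBIT − I) = £3,722,670.00 / £1,022,700.00 = 3.6400.
EPS therefore changes by 3.6400 × (-8.8%) = -32.0%.

-32.0%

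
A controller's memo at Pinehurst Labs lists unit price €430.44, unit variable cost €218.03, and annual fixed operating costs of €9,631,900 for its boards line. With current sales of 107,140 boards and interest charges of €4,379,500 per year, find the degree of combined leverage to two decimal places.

Contribution at this volume is 107,140 × €212.41 = €22,757,607.40.
EBIT = €22,757,607.40 − €9,631,900 = €13,125,707.40. Interest = €4,379,500.00.
DOL = €22,757,607.40 ÷ €13,125,707.40 = 1.7338; DFL = €13,125,707.40 ÷ €8,746,207.40 = 1.5007.
DCL = DOL × DFL = 1.7338 × 1.5007 = 2.6019.

2.60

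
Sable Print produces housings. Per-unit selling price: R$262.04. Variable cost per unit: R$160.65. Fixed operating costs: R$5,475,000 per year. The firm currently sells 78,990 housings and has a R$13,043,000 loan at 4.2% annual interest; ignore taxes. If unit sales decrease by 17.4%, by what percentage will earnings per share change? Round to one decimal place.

Contribution at this volume is 78,990 × R$101.39 = R$8,008,796.10.
Subtracting fixed costs: EBIT = R$8,008,796.10 − R$5,475,000 = R$2,533,796.10.
Interest = R$547,806.00, so EBIT − I = R$1,985,990.10.
DCL = total CM / (EBIT − I) = R$8,008,796.10 / R$1,985,990.10 = 4.0326.
EPS therefore changes by 4.0326 × (-17.4%) = -70.2%.

-70.2%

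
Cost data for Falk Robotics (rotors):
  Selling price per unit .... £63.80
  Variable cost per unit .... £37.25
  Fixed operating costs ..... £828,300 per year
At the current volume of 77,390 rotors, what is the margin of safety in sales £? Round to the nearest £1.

Each unit contributes £63.80 − £37.25 = £26.55. Break-even units = £828,300 ÷ £26.55 = 31,197.74; break-even revenue = 31,197.74 × £63.80 = £1,990,415.82.
Current sales = 77,390 × £63.80 = £4,937,482.00.
Margin of safety = £4,937,482.00 − £1,990,415.82 = £2,947,066.

£2,947,066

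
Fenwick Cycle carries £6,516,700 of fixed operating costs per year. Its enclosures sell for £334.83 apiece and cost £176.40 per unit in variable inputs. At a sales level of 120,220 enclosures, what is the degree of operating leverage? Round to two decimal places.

At 120,220 units, contribution = 120,220 × £158.43 = £19,046,454.60.
EBIT = £19,046,454.60 − £6,516,700 = £12,529,754.60.
Degree of operating leverage = £19,046,454.60 / £12,529,754.60 = 1.5201.

1.52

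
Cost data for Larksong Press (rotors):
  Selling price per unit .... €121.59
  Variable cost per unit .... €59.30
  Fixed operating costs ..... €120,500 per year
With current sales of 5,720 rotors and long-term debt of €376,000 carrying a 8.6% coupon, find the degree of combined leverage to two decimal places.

Total contribution margin = 5,720 × €62.29 = €356,298.80.
Subtracting fixed costs: EBIT = €356,298.80 − €120,500 = €235,798.80. Interest = €32,336.00.
DOL = €356,298.80 ÷ €235,798.80 = 1.5110; DFL = €235,798.80 ÷ €203,462.80 = 1.1589.
Combined leverage = 1.5110 × 1.1589 = 1.7511.

1.75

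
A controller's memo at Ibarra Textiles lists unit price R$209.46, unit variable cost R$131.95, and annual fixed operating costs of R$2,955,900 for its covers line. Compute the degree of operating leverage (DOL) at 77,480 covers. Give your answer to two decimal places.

Contribution at this volume is 77,480 × R$77.51 = R$6,005,474.80.
Subtracting fixed costs: EBIT = R$6,005,474.80 − R$2,955,900 = R$3,049,574.80.
Degree of operating leverage = R$6,005,474.80 / R$3,049,574.80 = 1.9693.

1.97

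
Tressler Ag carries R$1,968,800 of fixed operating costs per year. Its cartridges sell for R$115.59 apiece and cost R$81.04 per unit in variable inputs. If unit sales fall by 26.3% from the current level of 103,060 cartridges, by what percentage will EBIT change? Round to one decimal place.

Total contribution margin = 103,060 × R$34.55 = R$3,560,723.00.
Subtracting fixed costs: EBIT = R$3,560,723.00 − R$1,968,800 = R$1,591,923.00.
Degree of operating leverage = R$3,560,723.00 / R$1,591,923.00 = 2.2367.
%ΔEBIT = DOL × %ΔSales = 2.2367 × -26.3% = -58.8%.

-58.8%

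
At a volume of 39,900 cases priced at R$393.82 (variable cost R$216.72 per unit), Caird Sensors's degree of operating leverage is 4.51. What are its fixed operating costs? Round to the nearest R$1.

R$5,499,485

Total contribution margin = 39,900 × R$177.10 = R$7,066,290.00.
Since DOL = CM ÷ EBIT, EBIT = R$7,066,290.00 ÷ 4.51 = R$1,566,804.88.
Fixed costs = CM − EBIT = R$7,066,290.00 − R$1,566,804.88 = R$5,499,485.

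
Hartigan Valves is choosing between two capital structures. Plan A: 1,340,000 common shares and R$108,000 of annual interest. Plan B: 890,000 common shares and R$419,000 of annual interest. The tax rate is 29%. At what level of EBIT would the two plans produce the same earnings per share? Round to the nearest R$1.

At indifference, (EBIT − 108,000)(1 − t)/1,340,000 = (EBIT − 419,000)(1 − t)/890,000.
Cancelling (1 − t) and cross-multiplying: 890,000·(EBIT − 108,000) = 1,340,000·(EBIT − 419,000).
Solving, EBIT = (419,000·1,340,000 − 108,000·890,000) / (1,340,000 − 890,000) = 465,340,000,000 / 450,000 = 1,034,088.89.

R$1,034,089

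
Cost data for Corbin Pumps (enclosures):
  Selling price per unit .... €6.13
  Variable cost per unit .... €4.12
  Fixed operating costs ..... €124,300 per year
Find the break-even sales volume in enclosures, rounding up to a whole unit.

Each unit contributes €6.13 − €4.12 = €2.01.
Break-even Q = €124,300 / €2.01 = 61,840.80 → 61,841 enclosures.

61,841 enclosures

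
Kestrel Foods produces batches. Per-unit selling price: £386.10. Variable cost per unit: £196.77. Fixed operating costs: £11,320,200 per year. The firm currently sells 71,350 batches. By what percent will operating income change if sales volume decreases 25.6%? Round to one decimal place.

Total contribution margin = 71,350 × £189.33 = £13,508,695.50.
Subtracting fixed costs: EBIT = £13,508,695.50 − £11,320,200 = £2,188,495.50.
Degree of operating leverage = £13,508,695.50 / £2,188,495.50 = 6.1726.
Operating income changes by 6.1726 × -25.6% = -158.0%.

-158.0%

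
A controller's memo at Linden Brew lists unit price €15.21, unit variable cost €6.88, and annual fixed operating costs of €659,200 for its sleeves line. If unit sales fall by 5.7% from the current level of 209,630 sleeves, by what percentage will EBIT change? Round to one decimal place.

-9.2%

At 209,630 units, contribution = 209,630 × €8.33 = €1,746,217.90.
EBIT = €1,746,217.90 − €659,200 = €1,087,017.90.
So DOL = total CM / EBIT = €1,746,217.90 / €1,087,017.90 = 1.6064.
So EBIT moves 1.6064 × (-5.7%) = -9.2%.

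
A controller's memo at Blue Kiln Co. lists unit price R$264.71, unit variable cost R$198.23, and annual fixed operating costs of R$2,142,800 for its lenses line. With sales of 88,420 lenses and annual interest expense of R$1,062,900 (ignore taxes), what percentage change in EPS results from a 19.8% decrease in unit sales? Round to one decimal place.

-43.6%

Contribution at this volume is 88,420 × R$66.48 = R$5,878,161.60.
Operating income = contribution − fixed costs = R$5,878,161.60 − R$2,142,800 = R$3,735,361.60.
Interest = R$1,062,900.00, so EBIT − I = R$2,672,461.60.
DCL = total CM / (EBIT − I) = R$5,878,161.60 / R$2,672,461.60 = 2.1995.
EPS therefore changes by 2.1995 × (-19.8%) = -43.6%.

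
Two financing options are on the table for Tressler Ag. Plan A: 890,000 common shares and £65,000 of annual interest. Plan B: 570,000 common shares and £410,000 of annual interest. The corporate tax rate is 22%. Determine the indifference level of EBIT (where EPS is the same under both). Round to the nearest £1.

Set EPS_A = EPS_B: (EBIT − £65,000)(1 − 0.22) ÷ 890,000 = (EBIT − £410,000)(1 − 0.22) ÷ 570,000.
Cancelling (1 − t) and cross-multiplying: 570,000·(EBIT − 65,000) = 890,000·(EBIT − 410,000).
Solving, EBIT = (410,000·890,000 − 65,000·570,000) / (890,000 − 570,000) = 327,850,000,000 / 320,000 = 1,024,531.25.

£1,024,531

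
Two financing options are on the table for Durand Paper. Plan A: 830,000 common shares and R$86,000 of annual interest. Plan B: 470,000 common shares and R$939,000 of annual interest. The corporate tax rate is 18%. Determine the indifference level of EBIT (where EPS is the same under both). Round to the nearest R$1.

At indifference, (EBIT − 86,000)(1 − t)/830,000 = (EBIT − 939,000)(1 − t)/470,000.
The (1 − t) factor cancels: (EBIT − 86,000) × 470,000 = (EBIT − 939,000) × 830,000.
EBIT × (830,000 − 470,000) = 939,000 × 830,000 − 86,000 × 470,000 = 738,950,000,000, so EBIT = 738,950,000,000 ÷ 360,000 = 2,052,638.89.

R$2,052,639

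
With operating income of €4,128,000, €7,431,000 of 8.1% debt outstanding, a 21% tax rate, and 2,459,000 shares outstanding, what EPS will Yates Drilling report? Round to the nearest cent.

Interest = €601,911.00, so EBT = €4,128,000 − €601,911.00 = €3,526,089.00.
After tax at 21%: net income = €3,526,089.00 × 0.79 = €2,785,610.31.
Per share: €2,785,610.31 / 2,459,000 shares = €1.13.

€1.13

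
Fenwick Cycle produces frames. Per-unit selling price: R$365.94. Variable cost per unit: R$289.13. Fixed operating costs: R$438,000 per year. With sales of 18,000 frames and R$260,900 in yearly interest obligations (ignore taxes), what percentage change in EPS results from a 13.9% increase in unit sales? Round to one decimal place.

+28.1%

Contribution at this volume is 18,000 × R$76.81 = R$1,382,580.00.
Operating income = contribution − fixed costs = R$1,382,580.00 − R$438,000 = R$944,580.00.
Interest = R$260,900.00, so EBIT − I = R$683,680.00.
DCL = total CM / (EBIT − I) = R$1,382,580.00 / R$683,680.00 = 2.0223.
%ΔEPS = DCL × %ΔSales = 2.0223 × +13.9% = +28.1%.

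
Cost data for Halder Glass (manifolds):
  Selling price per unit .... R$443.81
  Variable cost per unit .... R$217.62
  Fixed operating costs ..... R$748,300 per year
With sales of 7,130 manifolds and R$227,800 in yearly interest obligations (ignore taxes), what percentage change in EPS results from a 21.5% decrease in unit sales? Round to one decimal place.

Contribution at this volume is 7,130 × R$226.19 = R$1,612,734.70.
Operating income = contribution − fixed costs = R$1,612,734.70 − R$748,300 = R$864,434.70.
After interest of R$227,800.00, pre-tax earnings = R$636,634.70.
Degree of combined leverage = contribution ÷ (EBIT − I) = R$1,612,734.70 ÷ R$636,634.70 = 2.5332.
EPS therefore changes by 2.5332 × (-21.5%) = -54.5%.

-54.5%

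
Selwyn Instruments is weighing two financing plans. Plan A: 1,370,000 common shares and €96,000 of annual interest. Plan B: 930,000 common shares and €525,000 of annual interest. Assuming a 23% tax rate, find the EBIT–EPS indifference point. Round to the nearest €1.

€1,431,750

At indifference, (EBIT − 96,000)(1 − t)/1,370,000 = (EBIT − 525,000)(1 − t)/930,000.
Cancelling (1 − t) and cross-multiplying: 930,000·(EBIT − 96,000) = 1,370,000·(EBIT − 525,000).
EBIT × (1,370,000 − 930,000) = 525,000 × 1,370,000 − 96,000 × 930,000 = 629,970,000,000, so EBIT = 629,970,000,000 ÷ 440,000 = 1,431,750.00.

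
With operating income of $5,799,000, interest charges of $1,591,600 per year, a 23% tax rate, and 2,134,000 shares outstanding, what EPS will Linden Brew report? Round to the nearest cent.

$1.52

Pre-tax income = $5,799,000 − $1,591,600.00 = $4,207,400.00.
After tax at 23%: net income = $4,207,400.00 × 0.77 = $3,239,698.00.
Per share: $3,239,698.00 / 2,134,000 shares = $1.52.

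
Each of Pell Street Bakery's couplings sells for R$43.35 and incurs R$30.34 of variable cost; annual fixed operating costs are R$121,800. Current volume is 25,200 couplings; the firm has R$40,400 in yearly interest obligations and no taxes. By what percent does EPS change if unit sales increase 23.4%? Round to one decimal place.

+46.3%

Total contribution margin = 25,200 × R$13.01 = R$327,852.00.
EBIT = R$327,852.00 − R$121,800 = R$206,052.00.
After interest of R$40,400.00, pre-tax earnings = R$165,652.00.
Degree of combined leverage = contribution ÷ (EBIT − I) = R$327,852.00 ÷ R$165,652.00 = 1.9792.
EPS therefore changes by 1.9792 × (+23.4%) = +46.3%.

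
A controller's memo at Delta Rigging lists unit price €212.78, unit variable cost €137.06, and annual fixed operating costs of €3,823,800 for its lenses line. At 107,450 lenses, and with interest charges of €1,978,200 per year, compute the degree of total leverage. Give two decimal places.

At 107,450 units, contribution = 107,450 × €75.72 = €8,136,114.00.
EBIT = €8,136,114.00 − €3,823,800 = €4,312,314.00. Interest = €1,978,200.00, so EBIT − I = €2,334,114.00.
DCL = contribution ÷ (EBIT − I) = €8,136,114.00 ÷ €2,334,114.00 = 3.4857.

3.49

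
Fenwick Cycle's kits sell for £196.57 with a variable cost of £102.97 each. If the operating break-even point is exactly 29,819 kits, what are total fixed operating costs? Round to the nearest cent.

Unit CM = price − variable cost = £196.57 − £102.97 = £93.60.
Since BE = FC / CM, FC = 29,819 × £93.60 = £2,791,058.40.

£2,791,058.40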